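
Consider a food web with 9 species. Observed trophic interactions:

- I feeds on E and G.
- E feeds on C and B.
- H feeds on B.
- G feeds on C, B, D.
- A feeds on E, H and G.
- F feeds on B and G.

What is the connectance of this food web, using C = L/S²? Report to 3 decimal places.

C = 0.160

The web has S = 9 species and L = 13 feeding links.
C = L / S² = 13 / 81 = 0.1605 ≈ 0.160.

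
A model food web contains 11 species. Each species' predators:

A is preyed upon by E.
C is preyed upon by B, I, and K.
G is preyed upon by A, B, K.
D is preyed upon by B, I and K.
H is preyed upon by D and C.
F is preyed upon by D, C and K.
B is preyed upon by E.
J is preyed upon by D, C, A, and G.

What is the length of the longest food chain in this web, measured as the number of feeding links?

One longest chain: J → G → A → E.
It has 4 species and 3 links.

3 links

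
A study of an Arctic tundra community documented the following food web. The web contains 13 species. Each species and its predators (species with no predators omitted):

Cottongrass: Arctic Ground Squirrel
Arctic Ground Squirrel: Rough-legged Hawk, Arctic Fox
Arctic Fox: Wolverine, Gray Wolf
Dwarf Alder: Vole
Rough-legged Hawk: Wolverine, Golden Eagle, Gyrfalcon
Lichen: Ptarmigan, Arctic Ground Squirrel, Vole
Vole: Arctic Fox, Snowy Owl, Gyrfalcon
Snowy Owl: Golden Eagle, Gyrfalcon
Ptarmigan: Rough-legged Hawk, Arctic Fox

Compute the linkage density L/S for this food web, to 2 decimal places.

There are L = 19 links among S = 13 species.
L/S = 19/13 = 1.4615 ≈ 1.46.

L/S = 1.46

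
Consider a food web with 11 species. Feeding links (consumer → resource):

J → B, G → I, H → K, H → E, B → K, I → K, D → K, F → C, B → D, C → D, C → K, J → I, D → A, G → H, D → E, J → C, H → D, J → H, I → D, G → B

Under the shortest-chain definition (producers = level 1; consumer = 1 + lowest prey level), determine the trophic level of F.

Trophic level 3

K is a producer → level 1.
C eats K → level 2.
F eats C → level 3.
No prey of F is below level 2, so 3 is the minimum.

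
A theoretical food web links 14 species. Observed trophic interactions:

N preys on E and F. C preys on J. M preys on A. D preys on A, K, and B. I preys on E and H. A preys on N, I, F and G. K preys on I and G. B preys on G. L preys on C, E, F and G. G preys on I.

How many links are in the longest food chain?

One longest chain: H → I → G → A → M.
It has 5 species and 4 links.

4 links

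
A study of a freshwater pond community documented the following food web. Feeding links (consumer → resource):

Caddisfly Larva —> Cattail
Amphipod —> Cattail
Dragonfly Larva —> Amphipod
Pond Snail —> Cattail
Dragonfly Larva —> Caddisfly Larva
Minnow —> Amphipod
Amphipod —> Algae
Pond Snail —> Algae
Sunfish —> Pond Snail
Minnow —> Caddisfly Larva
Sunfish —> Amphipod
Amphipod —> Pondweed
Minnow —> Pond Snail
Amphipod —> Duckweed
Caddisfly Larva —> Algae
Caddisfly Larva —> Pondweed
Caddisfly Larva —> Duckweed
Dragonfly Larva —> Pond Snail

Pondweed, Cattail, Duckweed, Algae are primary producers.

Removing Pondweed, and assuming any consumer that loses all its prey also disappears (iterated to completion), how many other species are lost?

Remove Pondweed.
Every predator of it retains at least one other prey: Caddisfly Larva still has Cattail, Duckweed, Algae; Amphipod still has Cattail, Duckweed, Algae.
No consumer loses all prey, so no secondary extinctions occur.

0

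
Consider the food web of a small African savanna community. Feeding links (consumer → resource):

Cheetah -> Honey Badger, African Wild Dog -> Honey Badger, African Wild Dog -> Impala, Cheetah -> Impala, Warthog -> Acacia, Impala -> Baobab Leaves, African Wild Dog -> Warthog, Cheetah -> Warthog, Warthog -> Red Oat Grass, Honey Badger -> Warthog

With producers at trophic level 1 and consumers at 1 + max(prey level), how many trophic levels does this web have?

Producers (level 1): Baobab Leaves, Red Oat Grass, Acacia.
Red Oat Grass → Warthog → Honey Badger → African Wild Dog gives African Wild Dog level 4.
No species has a prey at level 4, so no species reaches level 5.

4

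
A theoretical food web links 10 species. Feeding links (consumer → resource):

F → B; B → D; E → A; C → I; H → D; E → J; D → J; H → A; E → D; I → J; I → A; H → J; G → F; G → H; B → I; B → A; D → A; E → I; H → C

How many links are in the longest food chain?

One longest chain: A → D → B → F → G.
It has 5 species and 4 links.

4 links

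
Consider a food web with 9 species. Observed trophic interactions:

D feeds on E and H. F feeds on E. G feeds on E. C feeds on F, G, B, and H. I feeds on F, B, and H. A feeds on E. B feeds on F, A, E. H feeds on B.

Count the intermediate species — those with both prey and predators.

5

Intermediate species (has both prey and predators): F, A, G, B, H.
Count: 5.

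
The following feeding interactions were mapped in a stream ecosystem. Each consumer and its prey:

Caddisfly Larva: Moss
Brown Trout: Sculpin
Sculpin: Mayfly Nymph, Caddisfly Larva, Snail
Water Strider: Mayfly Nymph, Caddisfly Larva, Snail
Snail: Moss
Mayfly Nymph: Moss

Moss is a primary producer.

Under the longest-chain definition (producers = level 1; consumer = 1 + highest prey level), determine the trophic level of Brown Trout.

Moss is a producer → level 1.
Mayfly Nymph eats Moss → level 2.
Sculpin eats Mayfly Nymph (level 2); other prey at levels: Caddisfly Larva 2, Snail 2 → level 3.
Brown Trout eats Sculpin → level 4.

Trophic level 4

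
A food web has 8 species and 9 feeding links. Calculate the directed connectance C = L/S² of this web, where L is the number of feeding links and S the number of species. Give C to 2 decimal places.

The web has S = 8 species and L = 9 feeding links.
C = L / S² = 9 / 64 = 0.1406 ≈ 0.14.

C = 0.14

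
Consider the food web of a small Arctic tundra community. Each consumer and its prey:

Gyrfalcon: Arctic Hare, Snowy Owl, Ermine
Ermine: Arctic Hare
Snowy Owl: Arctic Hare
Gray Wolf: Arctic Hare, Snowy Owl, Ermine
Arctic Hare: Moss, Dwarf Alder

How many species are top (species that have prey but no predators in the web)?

Top species (has prey, but nothing eats it): Gray Wolf, Gyrfalcon.
Count: 2.

2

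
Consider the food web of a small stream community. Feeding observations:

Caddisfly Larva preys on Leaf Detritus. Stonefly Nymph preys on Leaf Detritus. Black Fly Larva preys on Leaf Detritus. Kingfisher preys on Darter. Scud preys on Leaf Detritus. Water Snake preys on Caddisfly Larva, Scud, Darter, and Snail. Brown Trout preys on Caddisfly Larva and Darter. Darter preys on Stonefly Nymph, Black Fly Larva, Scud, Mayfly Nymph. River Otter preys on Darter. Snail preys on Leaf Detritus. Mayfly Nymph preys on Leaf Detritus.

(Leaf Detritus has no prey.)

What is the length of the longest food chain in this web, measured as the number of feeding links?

One longest chain: Leaf Detritus → Mayfly Nymph → Darter → Brown Trout.
It has 4 species and 3 links.

3 links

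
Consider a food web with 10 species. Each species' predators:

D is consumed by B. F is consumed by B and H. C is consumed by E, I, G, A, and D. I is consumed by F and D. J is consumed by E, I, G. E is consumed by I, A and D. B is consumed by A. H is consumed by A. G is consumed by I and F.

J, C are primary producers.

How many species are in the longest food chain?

6 species

One longest chain: J → G → I → F → H → A.
It has 6 species and 5 links.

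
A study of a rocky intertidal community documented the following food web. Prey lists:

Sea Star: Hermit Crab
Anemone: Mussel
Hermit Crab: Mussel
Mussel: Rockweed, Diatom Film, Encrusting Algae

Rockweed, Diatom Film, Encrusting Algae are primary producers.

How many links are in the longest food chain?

One longest chain: Rockweed → Mussel → Hermit Crab → Sea Star.
It has 4 species and 3 links.

3 links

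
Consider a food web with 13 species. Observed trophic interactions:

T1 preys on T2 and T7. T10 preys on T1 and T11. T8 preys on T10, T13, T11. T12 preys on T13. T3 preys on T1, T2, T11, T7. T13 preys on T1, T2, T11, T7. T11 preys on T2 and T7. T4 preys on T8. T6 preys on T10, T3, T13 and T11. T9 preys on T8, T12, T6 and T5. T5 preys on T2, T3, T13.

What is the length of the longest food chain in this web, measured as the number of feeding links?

4 links

One longest chain: T2 → T11 → T13 → T6 → T9.
It has 5 species and 4 links.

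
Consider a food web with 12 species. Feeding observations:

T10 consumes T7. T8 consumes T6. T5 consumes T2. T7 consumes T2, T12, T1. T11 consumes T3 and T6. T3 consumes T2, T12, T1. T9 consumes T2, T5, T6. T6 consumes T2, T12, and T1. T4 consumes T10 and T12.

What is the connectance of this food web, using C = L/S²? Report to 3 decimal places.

C = 0.132

The web has S = 12 species and L = 19 feeding links.
C = L / S² = 19 / 144 = 0.1319 ≈ 0.132.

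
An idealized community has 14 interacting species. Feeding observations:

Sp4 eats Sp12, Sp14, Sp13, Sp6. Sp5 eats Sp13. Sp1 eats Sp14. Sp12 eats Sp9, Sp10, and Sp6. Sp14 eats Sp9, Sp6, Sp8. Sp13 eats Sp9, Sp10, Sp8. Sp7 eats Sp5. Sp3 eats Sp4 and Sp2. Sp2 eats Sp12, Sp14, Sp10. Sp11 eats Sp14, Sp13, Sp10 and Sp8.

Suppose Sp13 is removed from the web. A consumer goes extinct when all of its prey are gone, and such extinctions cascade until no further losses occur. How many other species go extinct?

2

Remove Sp13.
Round 1: Sp5 (all prey gone) → extinct.
Round 2: Sp7 (all prey gone) → extinct.
No further losses. Total secondary extinctions: 2.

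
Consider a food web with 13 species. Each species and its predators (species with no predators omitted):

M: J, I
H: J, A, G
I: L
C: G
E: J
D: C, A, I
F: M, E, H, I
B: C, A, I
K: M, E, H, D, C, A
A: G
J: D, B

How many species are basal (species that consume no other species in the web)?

Basal species (no prey listed): F, K.
Count: 2.

2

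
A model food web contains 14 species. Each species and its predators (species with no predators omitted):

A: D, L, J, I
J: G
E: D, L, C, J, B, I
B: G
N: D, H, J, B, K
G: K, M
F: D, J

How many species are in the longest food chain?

4 species

One longest chain: A → J → G → K.
It has 4 species and 3 links.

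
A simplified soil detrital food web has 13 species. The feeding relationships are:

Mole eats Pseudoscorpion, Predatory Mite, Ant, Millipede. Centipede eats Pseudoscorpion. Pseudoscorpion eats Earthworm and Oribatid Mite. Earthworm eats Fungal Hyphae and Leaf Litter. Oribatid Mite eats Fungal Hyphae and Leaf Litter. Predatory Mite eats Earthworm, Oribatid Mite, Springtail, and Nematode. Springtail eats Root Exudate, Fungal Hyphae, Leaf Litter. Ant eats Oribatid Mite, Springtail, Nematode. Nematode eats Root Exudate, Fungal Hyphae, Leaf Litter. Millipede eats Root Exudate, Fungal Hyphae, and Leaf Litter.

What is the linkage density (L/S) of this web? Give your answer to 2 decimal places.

There are L = 27 links among S = 13 species.
L/S = 27/13 = 2.0769 ≈ 2.08.

L/S = 2.08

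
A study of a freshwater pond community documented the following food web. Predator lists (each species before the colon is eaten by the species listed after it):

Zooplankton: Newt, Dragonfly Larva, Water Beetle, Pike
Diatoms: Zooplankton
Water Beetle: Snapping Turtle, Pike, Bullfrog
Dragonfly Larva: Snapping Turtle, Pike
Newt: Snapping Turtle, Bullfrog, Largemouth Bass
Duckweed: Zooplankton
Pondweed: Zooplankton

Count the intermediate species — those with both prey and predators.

Intermediate species (has both prey and predators): Zooplankton, Newt, Dragonfly Larva, Water Beetle.
Count: 4.

4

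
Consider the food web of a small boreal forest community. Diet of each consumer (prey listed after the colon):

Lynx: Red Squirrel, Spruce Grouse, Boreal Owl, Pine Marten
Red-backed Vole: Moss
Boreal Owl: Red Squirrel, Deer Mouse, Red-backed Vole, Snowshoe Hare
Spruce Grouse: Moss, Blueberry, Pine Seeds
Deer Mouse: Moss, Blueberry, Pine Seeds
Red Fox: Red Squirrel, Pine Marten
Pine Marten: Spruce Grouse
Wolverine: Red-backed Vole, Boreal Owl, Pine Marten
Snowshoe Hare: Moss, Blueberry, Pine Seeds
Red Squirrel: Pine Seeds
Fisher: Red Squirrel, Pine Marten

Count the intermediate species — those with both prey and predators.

7

Intermediate species (has both prey and predators): Red Squirrel, Deer Mouse, Red-backed Vole, Snowshoe Hare, Spruce Grouse, Boreal Owl, Pine Marten.
Count: 7.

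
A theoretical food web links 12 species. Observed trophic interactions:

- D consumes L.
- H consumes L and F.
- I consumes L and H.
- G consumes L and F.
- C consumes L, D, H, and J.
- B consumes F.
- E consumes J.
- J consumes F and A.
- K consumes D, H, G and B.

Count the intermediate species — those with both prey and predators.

5

Intermediate species (has both prey and predators): D, J, H, G, B.
Count: 5.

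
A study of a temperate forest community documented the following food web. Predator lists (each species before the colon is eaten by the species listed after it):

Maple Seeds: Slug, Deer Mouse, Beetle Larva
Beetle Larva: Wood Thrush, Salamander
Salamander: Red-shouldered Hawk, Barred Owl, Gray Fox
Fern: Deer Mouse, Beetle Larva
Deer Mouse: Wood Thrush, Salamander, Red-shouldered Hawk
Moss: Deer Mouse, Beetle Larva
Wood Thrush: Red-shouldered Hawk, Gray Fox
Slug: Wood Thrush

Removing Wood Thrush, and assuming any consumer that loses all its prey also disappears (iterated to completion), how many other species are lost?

Remove Wood Thrush.
Every predator of it retains at least one other prey: Red-shouldered Hawk still has Deer Mouse, Salamander; Gray Fox still has Salamander.
No consumer loses all prey, so no secondary extinctions occur.

0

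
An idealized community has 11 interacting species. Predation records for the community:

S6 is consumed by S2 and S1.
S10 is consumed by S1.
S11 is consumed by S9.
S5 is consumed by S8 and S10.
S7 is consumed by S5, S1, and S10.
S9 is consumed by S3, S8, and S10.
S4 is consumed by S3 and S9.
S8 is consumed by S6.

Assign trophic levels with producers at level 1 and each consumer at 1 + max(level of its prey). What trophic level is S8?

S11 is a producer → level 1.
S9 eats S11 (level 1); other prey at levels: S4 1 → level 2.
S8 eats S9 (level 2); other prey at levels: S5 2 → level 3.

Trophic level 3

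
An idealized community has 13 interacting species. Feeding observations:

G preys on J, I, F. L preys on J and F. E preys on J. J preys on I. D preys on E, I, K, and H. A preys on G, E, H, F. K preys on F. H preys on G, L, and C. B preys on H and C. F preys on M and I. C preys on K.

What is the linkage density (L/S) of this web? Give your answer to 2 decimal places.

There are L = 24 links among S = 13 species.
L/S = 24/13 = 1.8462 ≈ 1.85.

L/S = 1.85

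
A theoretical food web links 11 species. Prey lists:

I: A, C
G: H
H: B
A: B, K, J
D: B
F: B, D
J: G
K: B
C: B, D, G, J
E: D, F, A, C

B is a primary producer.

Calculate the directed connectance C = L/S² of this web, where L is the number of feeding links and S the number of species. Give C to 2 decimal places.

C = 0.17

The web has S = 11 species and L = 20 feeding links.
C = L / S² = 20 / 121 = 0.1653 ≈ 0.17.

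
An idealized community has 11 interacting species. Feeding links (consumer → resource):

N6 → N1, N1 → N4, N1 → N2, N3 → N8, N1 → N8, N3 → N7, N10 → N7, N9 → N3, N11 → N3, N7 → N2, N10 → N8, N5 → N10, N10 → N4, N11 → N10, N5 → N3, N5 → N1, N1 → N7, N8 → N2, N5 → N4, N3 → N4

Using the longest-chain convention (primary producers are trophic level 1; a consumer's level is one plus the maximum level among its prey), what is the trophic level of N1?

N2 is a producer → level 1.
N7 eats N2 → level 2.
N1 eats N7 (level 2); other prey at levels: N2 1, N4 1, N8 2 → level 3.

Trophic level 3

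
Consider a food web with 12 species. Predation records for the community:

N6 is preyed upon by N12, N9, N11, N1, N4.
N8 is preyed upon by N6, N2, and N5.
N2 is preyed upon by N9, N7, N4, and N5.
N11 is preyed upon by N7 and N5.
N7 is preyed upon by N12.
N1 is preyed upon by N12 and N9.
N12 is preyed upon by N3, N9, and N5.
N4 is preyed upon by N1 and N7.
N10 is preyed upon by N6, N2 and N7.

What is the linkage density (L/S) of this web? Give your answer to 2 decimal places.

There are L = 25 links among S = 12 species.
L/S = 25/12 = 2.0833 ≈ 2.08.

L/S = 2.08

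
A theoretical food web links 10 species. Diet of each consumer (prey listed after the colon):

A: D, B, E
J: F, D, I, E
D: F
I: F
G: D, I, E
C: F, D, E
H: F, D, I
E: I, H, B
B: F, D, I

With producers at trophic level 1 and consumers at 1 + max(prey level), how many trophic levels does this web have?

5

Producers (level 1): F.
F → D → H → E → A gives A level 5.
No species has a prey at level 5, so no species reaches level 6.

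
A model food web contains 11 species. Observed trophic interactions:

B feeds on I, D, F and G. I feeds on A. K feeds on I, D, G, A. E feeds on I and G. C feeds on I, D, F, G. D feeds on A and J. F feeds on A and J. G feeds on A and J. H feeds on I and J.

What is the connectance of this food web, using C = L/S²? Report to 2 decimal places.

C = 0.19

The web has S = 11 species and L = 23 feeding links.
C = L / S² = 23 / 121 = 0.1901 ≈ 0.19.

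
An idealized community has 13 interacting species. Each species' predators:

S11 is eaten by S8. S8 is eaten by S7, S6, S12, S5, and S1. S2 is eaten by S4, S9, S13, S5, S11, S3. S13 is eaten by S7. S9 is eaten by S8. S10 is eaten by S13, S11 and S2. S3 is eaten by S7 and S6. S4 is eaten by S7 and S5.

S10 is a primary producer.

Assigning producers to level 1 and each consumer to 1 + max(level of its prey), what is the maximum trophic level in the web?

5

Producers (level 1): S10.
S10 → S2 → S11 → S8 → S1 gives S1 level 5.
No species has a prey at level 5, so no species reaches level 6.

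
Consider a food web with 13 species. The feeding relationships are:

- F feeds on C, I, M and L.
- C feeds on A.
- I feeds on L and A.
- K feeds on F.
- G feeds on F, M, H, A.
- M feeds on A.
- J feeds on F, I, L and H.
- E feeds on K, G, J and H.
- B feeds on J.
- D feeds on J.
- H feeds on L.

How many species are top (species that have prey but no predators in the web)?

3

Top species (has prey, but nothing eats it): B, E, D.
Count: 3.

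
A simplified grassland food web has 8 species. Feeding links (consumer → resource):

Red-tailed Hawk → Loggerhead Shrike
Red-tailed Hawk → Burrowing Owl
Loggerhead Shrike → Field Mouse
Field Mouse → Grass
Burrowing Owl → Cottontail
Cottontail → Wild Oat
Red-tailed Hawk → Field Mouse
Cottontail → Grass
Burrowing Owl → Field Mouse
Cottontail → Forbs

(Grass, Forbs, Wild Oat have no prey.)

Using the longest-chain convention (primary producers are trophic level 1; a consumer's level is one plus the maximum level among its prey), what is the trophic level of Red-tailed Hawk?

Grass is a producer → level 1.
Field Mouse eats Grass → level 2.
Loggerhead Shrike eats Field Mouse → level 3.
Red-tailed Hawk eats Loggerhead Shrike (level 3); other prey at levels: Field Mouse 2, Burrowing Owl 3 → level 4.

Trophic level 4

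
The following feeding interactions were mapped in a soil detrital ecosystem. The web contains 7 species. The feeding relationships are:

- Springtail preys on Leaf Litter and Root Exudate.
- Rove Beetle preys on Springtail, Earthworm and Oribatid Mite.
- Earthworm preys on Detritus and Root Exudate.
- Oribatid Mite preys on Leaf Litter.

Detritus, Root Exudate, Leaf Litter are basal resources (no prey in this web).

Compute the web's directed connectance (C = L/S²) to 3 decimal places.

The web has S = 7 species and L = 8 feeding links.
C = L / S² = 8 / 49 = 0.1633 ≈ 0.163.

C = 0.163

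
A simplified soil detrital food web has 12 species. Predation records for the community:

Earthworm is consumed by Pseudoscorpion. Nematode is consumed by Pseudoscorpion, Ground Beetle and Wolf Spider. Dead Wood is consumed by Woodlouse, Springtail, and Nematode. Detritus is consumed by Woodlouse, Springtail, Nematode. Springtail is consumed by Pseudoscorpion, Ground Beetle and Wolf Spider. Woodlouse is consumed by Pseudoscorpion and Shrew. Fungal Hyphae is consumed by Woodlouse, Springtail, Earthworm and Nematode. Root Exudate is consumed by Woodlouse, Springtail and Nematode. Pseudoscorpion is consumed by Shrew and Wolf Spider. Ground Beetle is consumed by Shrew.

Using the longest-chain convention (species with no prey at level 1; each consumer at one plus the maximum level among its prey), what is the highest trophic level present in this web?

4

Basal resources (level 1): Dead Wood, Fungal Hyphae, Detritus, Root Exudate.
Dead Wood → Springtail → Pseudoscorpion → Wolf Spider gives Wolf Spider level 4.
No species has a prey at level 4, so no species reaches level 5.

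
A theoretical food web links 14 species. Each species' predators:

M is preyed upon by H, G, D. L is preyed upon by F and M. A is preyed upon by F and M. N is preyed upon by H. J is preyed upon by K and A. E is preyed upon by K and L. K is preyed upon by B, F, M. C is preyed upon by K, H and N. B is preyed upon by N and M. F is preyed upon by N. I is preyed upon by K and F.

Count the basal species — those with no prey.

4

Basal species (no prey listed): C, J, I, E.
Count: 4.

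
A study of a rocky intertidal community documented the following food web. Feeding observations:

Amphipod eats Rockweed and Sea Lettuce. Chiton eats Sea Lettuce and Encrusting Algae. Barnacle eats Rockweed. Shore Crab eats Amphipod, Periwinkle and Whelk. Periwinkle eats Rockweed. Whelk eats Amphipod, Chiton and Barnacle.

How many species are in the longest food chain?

4 species

One longest chain: Encrusting Algae → Chiton → Whelk → Shore Crab.
It has 4 species and 3 links.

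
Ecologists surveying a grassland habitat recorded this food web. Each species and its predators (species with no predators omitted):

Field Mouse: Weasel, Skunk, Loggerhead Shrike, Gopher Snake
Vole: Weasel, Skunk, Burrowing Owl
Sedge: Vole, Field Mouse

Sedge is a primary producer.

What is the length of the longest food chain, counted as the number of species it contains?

3 species

One longest chain: Sedge → Vole → Weasel.
It has 3 species and 2 links.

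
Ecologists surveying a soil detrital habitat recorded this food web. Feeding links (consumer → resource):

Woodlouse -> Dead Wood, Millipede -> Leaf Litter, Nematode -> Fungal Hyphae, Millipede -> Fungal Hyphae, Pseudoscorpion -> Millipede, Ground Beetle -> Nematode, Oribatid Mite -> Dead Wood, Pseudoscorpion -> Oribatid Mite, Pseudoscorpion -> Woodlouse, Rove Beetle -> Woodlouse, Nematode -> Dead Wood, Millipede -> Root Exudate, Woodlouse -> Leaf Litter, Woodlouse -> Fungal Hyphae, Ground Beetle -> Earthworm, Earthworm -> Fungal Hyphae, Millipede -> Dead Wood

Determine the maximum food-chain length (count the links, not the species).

2 links

One longest chain: Fungal Hyphae → Woodlouse → Rove Beetle.
It has 3 species and 2 links.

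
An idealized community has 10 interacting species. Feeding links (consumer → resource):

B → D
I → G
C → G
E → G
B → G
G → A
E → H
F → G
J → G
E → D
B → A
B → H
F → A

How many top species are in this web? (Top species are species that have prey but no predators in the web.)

Top species (has prey, but nothing eats it): E, I, B, F, C, J.
Count: 6.

6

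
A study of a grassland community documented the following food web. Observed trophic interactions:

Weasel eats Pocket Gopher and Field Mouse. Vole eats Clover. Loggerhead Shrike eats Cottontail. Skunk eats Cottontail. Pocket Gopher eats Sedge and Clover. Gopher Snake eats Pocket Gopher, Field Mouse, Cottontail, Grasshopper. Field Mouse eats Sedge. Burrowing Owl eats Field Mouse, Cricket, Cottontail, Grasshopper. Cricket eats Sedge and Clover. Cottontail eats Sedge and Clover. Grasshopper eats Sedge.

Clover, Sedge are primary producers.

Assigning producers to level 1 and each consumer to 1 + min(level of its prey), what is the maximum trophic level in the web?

3

Producers (level 1): Clover, Sedge.
Following each consumer down to its lowest-level prey: Sedge → Field Mouse → Burrowing Owl (levels 1 through 3).
All prey of Burrowing Owl (Field Mouse 2, Cottontail 2, Grasshopper 2, Cricket 2) are at level 2 or above, so Burrowing Owl is at level 1 + 2 = 3.
Every consumer has at least one prey at level 2 or below, so none exceeds level 3.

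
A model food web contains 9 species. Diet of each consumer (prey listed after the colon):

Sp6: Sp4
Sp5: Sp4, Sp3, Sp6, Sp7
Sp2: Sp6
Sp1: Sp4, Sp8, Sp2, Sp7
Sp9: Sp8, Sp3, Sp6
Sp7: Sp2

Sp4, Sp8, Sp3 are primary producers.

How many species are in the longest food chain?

5 species

One longest chain: Sp4 → Sp6 → Sp2 → Sp7 → Sp5.
It has 5 species and 4 links.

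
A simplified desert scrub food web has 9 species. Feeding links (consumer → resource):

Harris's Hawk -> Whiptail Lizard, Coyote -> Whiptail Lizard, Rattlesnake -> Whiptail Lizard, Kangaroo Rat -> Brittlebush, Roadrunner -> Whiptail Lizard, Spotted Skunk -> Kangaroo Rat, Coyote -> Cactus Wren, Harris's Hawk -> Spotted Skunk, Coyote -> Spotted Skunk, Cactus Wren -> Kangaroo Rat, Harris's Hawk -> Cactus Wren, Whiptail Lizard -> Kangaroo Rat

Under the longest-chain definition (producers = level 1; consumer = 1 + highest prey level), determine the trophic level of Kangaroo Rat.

Trophic level 2

Brittlebush is a producer → level 1.
Kangaroo Rat eats Brittlebush → level 2.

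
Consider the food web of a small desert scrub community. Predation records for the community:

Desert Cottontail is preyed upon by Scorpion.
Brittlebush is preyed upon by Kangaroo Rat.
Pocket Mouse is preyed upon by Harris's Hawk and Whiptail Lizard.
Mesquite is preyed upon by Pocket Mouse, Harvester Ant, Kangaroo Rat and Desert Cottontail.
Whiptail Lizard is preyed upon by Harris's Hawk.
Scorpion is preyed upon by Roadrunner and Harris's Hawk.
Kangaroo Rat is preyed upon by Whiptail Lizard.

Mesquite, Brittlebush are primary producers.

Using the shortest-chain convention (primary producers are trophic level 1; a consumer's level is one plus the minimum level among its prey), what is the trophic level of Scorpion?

Mesquite is a producer → level 1.
Desert Cottontail eats Mesquite → level 2.
Scorpion eats Desert Cottontail → level 3.
No prey of Scorpion is below level 2, so 3 is the minimum.

Trophic level 3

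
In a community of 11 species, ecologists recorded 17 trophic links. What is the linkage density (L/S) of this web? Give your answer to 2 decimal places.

There are L = 17 links among S = 11 species.
L/S = 17/11 = 1.5455 ≈ 1.55.

L/S = 1.55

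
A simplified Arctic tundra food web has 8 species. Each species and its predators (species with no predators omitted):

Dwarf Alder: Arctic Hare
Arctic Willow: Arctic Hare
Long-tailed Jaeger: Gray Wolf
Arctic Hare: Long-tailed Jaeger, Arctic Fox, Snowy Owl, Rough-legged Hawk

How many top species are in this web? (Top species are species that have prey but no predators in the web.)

Top species (has prey, but nothing eats it): Arctic Fox, Snowy Owl, Rough-legged Hawk, Gray Wolf.
Count: 4.

4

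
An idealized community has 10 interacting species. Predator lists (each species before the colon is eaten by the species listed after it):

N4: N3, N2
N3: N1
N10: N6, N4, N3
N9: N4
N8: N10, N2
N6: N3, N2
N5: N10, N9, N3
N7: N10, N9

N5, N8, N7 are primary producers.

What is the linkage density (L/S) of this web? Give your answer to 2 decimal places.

There are L = 16 links among S = 10 species.
L/S = 16/10 = 1.6000 ≈ 1.60.

L/S = 1.60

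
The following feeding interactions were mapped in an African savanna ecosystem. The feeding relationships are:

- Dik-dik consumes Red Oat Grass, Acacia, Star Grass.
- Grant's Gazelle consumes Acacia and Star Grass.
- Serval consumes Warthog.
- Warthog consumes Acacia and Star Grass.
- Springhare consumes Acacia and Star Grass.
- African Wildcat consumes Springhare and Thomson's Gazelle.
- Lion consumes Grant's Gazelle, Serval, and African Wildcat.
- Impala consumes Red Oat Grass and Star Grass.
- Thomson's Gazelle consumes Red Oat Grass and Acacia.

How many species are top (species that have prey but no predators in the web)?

Top species (has prey, but nothing eats it): Dik-dik, Impala, Lion.
Count: 3.

3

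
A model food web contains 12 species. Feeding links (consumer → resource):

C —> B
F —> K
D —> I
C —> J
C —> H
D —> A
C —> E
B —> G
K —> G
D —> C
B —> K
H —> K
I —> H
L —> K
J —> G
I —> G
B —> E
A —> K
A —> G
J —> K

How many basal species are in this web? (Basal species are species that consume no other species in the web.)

2

Basal species (no prey listed): G, E.
Count: 2.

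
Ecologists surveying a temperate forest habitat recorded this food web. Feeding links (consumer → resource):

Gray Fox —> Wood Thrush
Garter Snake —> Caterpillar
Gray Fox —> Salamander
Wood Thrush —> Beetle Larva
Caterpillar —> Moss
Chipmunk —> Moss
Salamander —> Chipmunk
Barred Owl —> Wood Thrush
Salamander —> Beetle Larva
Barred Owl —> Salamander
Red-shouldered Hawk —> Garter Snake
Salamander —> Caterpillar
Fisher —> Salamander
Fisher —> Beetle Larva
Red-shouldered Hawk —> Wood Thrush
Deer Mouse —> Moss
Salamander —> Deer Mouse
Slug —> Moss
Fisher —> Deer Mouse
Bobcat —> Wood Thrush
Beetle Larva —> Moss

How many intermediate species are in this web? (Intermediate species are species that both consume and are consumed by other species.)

7

Intermediate species (has both prey and predators): Deer Mouse, Chipmunk, Caterpillar, Beetle Larva, Wood Thrush, Salamander, Garter Snake.
Count: 7.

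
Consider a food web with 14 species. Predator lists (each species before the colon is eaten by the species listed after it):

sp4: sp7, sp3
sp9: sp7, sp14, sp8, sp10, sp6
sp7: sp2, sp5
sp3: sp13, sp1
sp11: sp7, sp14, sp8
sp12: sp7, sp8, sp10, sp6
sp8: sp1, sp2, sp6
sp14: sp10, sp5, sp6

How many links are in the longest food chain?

One longest chain: sp4 → sp3 → sp13.
It has 3 species and 2 links.

2 links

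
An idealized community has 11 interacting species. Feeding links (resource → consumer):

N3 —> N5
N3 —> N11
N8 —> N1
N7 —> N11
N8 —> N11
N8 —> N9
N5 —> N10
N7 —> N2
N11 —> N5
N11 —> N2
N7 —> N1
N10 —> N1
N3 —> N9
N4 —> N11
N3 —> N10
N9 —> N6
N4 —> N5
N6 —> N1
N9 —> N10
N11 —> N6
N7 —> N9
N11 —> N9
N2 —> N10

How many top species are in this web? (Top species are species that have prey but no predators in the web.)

1

Top species (has prey, but nothing eats it): N1.
Count: 1.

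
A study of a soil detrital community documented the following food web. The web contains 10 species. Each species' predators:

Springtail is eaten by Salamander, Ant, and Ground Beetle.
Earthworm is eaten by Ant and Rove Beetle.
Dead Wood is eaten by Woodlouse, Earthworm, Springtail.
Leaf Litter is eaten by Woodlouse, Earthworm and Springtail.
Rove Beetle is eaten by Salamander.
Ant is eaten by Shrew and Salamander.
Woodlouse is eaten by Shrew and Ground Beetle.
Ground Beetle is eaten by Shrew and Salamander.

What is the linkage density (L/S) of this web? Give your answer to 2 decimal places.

L/S = 1.80

There are L = 18 links among S = 10 species.
L/S = 18/10 = 1.8000 ≈ 1.80.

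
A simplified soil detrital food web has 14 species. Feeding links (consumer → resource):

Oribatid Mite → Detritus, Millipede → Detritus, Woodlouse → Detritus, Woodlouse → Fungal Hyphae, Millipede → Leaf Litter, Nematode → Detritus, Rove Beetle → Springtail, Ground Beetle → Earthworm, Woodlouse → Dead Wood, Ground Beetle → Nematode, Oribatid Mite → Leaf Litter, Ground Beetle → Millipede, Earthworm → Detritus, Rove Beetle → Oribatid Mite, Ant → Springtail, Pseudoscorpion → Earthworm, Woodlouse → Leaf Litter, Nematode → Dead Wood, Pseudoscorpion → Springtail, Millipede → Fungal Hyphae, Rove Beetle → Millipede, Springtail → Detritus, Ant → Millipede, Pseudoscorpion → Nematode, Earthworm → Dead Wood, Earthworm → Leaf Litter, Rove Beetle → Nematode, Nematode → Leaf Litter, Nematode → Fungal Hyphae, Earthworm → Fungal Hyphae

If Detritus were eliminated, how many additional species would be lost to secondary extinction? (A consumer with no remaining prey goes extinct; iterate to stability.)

Remove Detritus.
Round 1: Springtail (all prey gone) → extinct.
No further losses. Total secondary extinctions: 1.

1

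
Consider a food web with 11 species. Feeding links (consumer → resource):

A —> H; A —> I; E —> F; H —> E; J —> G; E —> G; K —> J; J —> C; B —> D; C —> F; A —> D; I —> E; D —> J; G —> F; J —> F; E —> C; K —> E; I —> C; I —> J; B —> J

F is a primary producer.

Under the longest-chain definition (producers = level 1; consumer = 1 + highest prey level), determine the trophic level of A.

Trophic level 5

F is a producer → level 1.
G eats F → level 2.
E eats G (level 2); other prey at levels: F 1, C 2 → level 3.
H eats E → level 4.
A eats H (level 4); other prey at levels: D 4, I 4 → level 5.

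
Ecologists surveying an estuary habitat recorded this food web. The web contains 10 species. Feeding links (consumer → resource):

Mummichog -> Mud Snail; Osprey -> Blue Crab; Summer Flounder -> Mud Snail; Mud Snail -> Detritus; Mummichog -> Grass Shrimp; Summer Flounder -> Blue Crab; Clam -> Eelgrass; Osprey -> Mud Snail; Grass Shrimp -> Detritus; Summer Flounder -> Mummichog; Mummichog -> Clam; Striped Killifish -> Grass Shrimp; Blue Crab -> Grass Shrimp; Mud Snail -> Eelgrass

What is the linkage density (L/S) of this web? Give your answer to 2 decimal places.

L/S = 1.40

There are L = 14 links among S = 10 species.
L/S = 14/10 = 1.4000 ≈ 1.40.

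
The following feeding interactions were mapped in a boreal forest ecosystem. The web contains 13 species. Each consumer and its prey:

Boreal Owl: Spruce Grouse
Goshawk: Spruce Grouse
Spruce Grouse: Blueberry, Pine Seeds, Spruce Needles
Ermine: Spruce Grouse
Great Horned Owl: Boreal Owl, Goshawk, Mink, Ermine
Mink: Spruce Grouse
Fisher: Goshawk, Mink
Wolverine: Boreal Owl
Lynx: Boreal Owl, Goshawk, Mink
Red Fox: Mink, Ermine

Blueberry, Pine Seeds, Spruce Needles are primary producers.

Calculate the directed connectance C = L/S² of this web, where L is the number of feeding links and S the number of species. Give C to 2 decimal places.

The web has S = 13 species and L = 19 feeding links.
C = L / S² = 19 / 169 = 0.1124 ≈ 0.11.

C = 0.11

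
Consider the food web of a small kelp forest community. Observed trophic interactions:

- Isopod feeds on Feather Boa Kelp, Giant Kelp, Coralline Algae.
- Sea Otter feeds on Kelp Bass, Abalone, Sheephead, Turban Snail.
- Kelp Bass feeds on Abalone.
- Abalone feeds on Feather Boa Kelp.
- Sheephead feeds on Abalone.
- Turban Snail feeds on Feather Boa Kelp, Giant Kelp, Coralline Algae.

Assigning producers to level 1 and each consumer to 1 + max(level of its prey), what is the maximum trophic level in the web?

Producers (level 1): Giant Kelp, Coralline Algae, Feather Boa Kelp.
Feather Boa Kelp → Abalone → Kelp Bass → Sea Otter gives Sea Otter level 4.
No species has a prey at level 4, so no species reaches level 5.

4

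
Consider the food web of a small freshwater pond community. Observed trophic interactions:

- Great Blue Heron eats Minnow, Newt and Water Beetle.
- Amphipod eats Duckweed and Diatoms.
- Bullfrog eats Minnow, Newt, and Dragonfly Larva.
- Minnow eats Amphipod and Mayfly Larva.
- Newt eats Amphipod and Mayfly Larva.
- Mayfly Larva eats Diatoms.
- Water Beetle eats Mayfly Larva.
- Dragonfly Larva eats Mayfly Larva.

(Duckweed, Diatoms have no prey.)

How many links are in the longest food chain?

One longest chain: Duckweed → Amphipod → Minnow → Great Blue Heron.
It has 4 species and 3 links.

3 links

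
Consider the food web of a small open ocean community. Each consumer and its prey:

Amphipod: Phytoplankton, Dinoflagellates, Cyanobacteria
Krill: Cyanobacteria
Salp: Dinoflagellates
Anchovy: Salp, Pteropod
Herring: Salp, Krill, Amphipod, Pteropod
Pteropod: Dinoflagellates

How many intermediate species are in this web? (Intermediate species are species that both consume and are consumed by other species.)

4

Intermediate species (has both prey and predators): Salp, Krill, Amphipod, Pteropod.
Count: 4.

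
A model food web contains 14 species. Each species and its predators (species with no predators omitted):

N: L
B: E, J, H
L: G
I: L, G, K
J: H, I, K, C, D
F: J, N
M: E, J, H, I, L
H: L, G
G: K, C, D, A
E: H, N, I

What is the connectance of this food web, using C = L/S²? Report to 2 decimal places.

The web has S = 14 species and L = 29 feeding links.
C = L / S² = 29 / 196 = 0.1480 ≈ 0.15.

C = 0.15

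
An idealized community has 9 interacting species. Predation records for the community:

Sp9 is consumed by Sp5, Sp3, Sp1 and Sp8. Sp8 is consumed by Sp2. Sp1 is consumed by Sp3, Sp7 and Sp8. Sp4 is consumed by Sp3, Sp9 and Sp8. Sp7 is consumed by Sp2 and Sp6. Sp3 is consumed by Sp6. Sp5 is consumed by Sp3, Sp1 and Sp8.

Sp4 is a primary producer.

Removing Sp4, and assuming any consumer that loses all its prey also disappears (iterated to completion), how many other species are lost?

8

Remove Sp4.
Round 1: Sp9 (all prey gone) → extinct.
Round 2: Sp5 (all prey gone) → extinct.
Round 3: Sp1 (all prey gone) → extinct.
Round 4: Sp7 (all prey gone), Sp8 (all prey gone), Sp3 (all prey gone) → extinct.
Round 5: Sp6 (all prey gone), Sp2 (all prey gone) → extinct.
No further losses. Total secondary extinctions: 8.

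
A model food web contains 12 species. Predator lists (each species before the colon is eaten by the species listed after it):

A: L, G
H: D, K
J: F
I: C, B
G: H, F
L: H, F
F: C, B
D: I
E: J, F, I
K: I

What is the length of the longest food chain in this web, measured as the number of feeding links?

5 links

One longest chain: A → L → H → K → I → C.
It has 6 species and 5 links.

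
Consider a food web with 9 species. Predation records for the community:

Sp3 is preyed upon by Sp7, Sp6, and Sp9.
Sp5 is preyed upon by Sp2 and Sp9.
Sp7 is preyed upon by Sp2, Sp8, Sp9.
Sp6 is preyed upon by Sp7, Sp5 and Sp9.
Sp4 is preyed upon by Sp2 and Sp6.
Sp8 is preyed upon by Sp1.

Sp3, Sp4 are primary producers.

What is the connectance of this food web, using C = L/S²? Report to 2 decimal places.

C = 0.17

The web has S = 9 species and L = 14 feeding links.
C = L / S² = 14 / 81 = 0.1728 ≈ 0.17.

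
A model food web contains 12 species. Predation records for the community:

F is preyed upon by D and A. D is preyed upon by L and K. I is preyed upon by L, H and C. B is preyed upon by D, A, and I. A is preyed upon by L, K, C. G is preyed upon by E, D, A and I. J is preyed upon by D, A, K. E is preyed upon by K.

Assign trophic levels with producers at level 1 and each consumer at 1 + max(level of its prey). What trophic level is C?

Trophic level 3

F is a producer → level 1.
A eats F (level 1); other prey at levels: B 1, J 1, G 1 → level 2.
C eats A (level 2); other prey at levels: I 2 → level 3.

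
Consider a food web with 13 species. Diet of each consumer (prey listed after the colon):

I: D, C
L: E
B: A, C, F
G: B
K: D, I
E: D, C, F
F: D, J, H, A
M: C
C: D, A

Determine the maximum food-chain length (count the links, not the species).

3 links

One longest chain: D → C → I → K.
It has 4 species and 3 links.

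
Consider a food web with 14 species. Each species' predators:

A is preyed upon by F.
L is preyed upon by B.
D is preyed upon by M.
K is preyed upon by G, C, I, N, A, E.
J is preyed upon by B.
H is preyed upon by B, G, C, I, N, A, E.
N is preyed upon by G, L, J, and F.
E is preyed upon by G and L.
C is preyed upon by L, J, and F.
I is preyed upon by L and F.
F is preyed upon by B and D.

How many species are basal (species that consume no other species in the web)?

Basal species (no prey listed): H, K.
Count: 2.

2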